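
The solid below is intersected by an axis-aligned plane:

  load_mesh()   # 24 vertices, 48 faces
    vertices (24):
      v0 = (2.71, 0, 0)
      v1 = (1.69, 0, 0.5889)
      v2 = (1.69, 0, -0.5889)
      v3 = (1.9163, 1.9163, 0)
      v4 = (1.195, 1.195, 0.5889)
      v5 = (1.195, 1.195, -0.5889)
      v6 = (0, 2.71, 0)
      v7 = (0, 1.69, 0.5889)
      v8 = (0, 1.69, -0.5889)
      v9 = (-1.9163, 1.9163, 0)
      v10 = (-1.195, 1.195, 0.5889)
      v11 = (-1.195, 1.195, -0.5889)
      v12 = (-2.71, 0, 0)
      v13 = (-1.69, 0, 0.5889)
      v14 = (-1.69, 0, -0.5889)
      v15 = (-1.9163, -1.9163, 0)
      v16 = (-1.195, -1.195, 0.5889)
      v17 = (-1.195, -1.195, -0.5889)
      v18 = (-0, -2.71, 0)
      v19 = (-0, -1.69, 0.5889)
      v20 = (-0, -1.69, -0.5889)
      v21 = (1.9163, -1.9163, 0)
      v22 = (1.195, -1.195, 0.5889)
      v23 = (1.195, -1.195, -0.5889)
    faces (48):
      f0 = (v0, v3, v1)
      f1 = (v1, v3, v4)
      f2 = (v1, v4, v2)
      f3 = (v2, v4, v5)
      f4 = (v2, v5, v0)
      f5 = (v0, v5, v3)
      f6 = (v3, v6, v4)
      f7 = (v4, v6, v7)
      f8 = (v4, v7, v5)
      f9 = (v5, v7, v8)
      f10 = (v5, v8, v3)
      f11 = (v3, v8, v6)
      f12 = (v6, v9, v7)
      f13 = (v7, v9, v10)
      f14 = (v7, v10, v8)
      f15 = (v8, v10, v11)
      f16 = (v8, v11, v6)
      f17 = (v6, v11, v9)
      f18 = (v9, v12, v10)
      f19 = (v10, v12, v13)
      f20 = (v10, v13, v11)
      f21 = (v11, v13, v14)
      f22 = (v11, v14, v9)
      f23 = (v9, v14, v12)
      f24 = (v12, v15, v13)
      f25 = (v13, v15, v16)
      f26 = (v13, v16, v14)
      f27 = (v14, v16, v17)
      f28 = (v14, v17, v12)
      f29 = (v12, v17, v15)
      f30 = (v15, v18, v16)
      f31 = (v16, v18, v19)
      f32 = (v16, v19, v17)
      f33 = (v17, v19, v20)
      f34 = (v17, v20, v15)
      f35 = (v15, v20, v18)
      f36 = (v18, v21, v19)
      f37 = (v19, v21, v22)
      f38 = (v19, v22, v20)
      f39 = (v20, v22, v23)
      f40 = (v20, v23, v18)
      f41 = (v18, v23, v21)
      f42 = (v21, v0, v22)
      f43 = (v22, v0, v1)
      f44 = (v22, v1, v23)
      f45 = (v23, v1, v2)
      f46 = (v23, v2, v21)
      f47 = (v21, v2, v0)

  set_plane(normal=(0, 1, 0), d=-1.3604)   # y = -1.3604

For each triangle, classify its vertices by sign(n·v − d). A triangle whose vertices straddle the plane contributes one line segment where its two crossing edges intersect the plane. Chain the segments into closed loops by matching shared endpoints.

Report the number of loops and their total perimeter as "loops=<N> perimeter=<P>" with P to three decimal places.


Straddling triangles (16 of 48):
  (v12,v15,v13) [+-+] → (-2.14654, -1.3604, 0)–(-1.85065, -1.3604, 0.170834)  len=0.3417
  (v13,v15,v16) [+-+] → (-1.85065, -1.3604, 0.170834)–(-1.3604, -1.3604, 0.45386)  len=0.5661
  (v12,v17,v15) [++-] → (-1.3604, -1.3604, -0.45386)–(-2.14654, -1.3604, 0)  len=0.9078
  (v15,v18,v16) [--+] → (-1.06454, -1.3604, 0.524607)–(-1.3604, -1.3604, 0.45386)  len=0.3042
  (v16,v18,v19) [+--] → (-1.06454, -1.3604, 0.524607)–(-0.795701, -1.3604, 0.5889)  len=0.2764
  (v16,v19,v17) [+-+] → (-0.795701, -1.3604, 0.5889)–(-0.795701, -1.3604, -0.195348)  len=0.7842
  (v17,v19,v20) [+--] → (-0.795701, -1.3604, -0.195348)–(-0.795701, -1.3604, -0.5889)  len=0.3936
  (v17,v20,v15) [+--] → (-0.795701, -1.3604, -0.5889)–(-1.3604, -1.3604, -0.45386)  len=0.5806
  (v19,v21,v22) [--+] → (1.3604, -1.3604, 0.45386)–(0.795701, -1.3604, 0.5889)  len=0.5806
  (v19,v22,v20) [-+-] → (0.795701, -1.3604, 0.5889)–(0.795701, -1.3604, 0.195348)  len=0.3936
  (v20,v22,v23) [-++] → (0.795701, -1.3604, 0.195348)–(0.795701, -1.3604, -0.5889)  len=0.7842
  (v20,v23,v18) [-+-] → (0.795701, -1.3604, -0.5889)–(1.06454, -1.3604, -0.524607)  len=0.2764
  (v18,v23,v21) [-+-] → (1.06454, -1.3604, -0.524607)–(1.3604, -1.3604, -0.45386)  len=0.3042
  (v21,v0,v22) [-++] → (2.14654, -1.3604, 0)–(1.3604, -1.3604, 0.45386)  len=0.9078
  (v23,v2,v21) [++-] → (1.85065, -1.3604, -0.170834)–(1.3604, -1.3604, -0.45386)  len=0.5661
  (v21,v2,v0) [-++] → (1.85065, -1.3604, -0.170834)–(2.14654, -1.3604, 0)  len=0.3417

Chained into 2 loop(s):
  loop 1: 8 segments, perimeter = 4.1545
  loop 2: 8 segments, perimeter = 4.1545
Total perimeter = 8.309

loops=2 perimeter=8.309


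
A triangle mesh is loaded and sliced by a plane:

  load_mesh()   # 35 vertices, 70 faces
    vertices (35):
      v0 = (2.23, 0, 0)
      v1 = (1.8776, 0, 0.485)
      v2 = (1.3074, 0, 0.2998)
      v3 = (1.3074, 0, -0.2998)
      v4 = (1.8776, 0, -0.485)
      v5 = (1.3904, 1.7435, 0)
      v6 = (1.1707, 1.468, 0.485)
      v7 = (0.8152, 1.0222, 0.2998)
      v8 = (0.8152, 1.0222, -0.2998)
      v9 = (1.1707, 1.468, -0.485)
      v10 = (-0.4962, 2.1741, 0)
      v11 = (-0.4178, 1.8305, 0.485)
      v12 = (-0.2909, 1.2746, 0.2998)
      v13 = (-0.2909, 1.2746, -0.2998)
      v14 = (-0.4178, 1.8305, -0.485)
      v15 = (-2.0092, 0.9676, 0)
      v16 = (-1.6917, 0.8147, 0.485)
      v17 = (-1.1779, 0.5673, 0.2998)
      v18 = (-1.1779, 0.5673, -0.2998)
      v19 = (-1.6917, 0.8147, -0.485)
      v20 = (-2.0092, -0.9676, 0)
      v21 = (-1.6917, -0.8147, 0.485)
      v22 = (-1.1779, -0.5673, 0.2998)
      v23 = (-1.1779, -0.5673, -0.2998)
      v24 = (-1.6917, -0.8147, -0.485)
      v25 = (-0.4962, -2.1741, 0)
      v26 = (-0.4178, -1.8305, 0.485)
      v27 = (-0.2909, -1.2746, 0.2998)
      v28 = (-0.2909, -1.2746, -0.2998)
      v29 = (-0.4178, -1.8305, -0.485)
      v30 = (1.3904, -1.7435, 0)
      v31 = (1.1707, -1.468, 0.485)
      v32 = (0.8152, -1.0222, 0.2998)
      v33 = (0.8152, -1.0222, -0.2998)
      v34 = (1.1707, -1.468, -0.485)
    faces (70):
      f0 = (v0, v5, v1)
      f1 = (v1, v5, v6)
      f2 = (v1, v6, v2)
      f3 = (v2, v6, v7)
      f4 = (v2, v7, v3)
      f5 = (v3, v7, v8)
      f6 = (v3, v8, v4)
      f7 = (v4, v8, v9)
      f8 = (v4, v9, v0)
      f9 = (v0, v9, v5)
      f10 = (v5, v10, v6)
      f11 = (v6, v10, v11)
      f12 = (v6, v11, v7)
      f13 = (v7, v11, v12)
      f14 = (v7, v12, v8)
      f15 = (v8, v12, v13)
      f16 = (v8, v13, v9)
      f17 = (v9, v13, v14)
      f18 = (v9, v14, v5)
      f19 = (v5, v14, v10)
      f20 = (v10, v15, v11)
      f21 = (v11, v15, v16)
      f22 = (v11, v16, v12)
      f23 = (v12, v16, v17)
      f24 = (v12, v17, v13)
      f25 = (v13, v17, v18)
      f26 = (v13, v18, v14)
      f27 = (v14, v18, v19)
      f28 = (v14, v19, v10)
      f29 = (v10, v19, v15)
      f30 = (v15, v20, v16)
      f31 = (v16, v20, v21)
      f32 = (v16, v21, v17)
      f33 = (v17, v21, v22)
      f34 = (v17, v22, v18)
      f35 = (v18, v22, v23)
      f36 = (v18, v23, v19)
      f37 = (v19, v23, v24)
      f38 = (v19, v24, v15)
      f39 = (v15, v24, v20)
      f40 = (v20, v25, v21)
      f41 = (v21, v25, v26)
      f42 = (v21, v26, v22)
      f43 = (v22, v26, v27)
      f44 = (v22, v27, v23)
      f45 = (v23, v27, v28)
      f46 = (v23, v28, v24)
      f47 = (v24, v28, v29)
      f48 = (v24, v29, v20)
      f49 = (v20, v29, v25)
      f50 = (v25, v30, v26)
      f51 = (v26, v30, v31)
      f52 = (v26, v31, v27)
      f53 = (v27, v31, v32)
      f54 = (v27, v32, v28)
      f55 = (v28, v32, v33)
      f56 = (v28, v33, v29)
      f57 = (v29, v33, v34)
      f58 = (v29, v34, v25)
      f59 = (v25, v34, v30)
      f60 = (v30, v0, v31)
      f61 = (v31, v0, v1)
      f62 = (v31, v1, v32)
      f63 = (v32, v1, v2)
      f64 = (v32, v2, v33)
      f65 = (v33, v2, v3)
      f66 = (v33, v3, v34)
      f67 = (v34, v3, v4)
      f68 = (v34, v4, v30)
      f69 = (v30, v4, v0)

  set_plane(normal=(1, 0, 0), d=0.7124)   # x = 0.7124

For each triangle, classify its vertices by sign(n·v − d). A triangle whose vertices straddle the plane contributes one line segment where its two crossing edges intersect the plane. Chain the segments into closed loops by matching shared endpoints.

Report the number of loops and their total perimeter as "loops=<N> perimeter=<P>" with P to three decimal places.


Straddling triangles (20 of 70):
  (v5,v10,v6) [+-+] → (0.7124, 1.89825, 0)–(0.7124, 1.66214, 0.351653)  len=0.4236
  (v6,v10,v11) [+--] → (0.7124, 1.66214, 0.351653)–(0.7124, 1.57259, 0.485)  len=0.1606
  (v6,v11,v7) [+-+] → (0.7124, 1.57259, 0.485)–(0.7124, 1.08959, 0.315241)  len=0.5120
  (v7,v11,v12) [+--] → (0.7124, 1.08959, 0.315241)–(0.7124, 1.04566, 0.2998)  len=0.0466
  (v7,v12,v8) [+-+] → (0.7124, 1.04566, 0.2998)–(0.7124, 1.04566, -0.244074)  len=0.5439
  (v8,v12,v13) [+--] → (0.7124, 1.04566, -0.244074)–(0.7124, 1.04566, -0.2998)  len=0.0557
  (v8,v13,v9) [+-+] → (0.7124, 1.04566, -0.2998)–(0.7124, 1.40736, -0.426929)  len=0.3834
  (v9,v13,v14) [+--] → (0.7124, 1.40736, -0.426929)–(0.7124, 1.57259, -0.485)  len=0.1751
  (v9,v14,v5) [+-+] → (0.7124, 1.57259, -0.485)–(0.7124, 1.77612, -0.181855)  len=0.3651
  (v5,v14,v10) [+--] → (0.7124, 1.77612, -0.181855)–(0.7124, 1.89825, 0)  len=0.2191
  (v25,v30,v26) [-+-] → (0.7124, -1.89825, 0)–(0.7124, -1.77612, 0.181855)  len=0.2191
  (v26,v30,v31) [-++] → (0.7124, -1.77612, 0.181855)–(0.7124, -1.57259, 0.485)  len=0.3651
  (v26,v31,v27) [-+-] → (0.7124, -1.57259, 0.485)–(0.7124, -1.40736, 0.426929)  len=0.1751
  (v27,v31,v32) [-++] → (0.7124, -1.40736, 0.426929)–(0.7124, -1.04566, 0.2998)  len=0.3834
  (v27,v32,v28) [-+-] → (0.7124, -1.04566, 0.2998)–(0.7124, -1.04566, 0.244074)  len=0.0557
  (v28,v32,v33) [-++] → (0.7124, -1.04566, 0.244074)–(0.7124, -1.04566, -0.2998)  len=0.5439
  (v28,v33,v29) [-+-] → (0.7124, -1.04566, -0.2998)–(0.7124, -1.08959, -0.315241)  len=0.0466
  (v29,v33,v34) [-++] → (0.7124, -1.08959, -0.315241)–(0.7124, -1.57259, -0.485)  len=0.5120
  (v29,v34,v25) [-+-] → (0.7124, -1.57259, -0.485)–(0.7124, -1.66214, -0.351653)  len=0.1606
  (v25,v34,v30) [-++] → (0.7124, -1.66214, -0.351653)–(0.7124, -1.89825, 0)  len=0.4236

Chained into 2 loop(s):
  loop 1: 10 segments, perimeter = 2.8850
  loop 2: 10 segments, perimeter = 2.8850
Total perimeter = 5.770

loops=2 perimeter=5.770


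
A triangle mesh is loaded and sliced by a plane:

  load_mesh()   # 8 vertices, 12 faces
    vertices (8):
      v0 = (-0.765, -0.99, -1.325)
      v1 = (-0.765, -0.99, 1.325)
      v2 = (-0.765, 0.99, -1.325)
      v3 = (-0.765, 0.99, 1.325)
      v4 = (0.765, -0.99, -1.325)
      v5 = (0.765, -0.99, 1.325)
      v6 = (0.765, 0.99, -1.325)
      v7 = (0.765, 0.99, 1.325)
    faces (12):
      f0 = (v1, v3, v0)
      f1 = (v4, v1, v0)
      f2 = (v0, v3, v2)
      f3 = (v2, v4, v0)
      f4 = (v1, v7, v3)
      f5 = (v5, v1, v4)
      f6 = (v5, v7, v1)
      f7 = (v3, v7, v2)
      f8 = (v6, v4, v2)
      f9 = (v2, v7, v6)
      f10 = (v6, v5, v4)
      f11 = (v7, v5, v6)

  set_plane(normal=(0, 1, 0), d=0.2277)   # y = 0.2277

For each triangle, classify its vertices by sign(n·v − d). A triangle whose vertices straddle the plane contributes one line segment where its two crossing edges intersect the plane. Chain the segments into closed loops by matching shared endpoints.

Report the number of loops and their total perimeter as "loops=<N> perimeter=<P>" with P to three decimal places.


Straddling triangles (8 of 12):
  (v1,v3,v0) [-+-] → (-0.765, 0.2277, 1.325)–(-0.765, 0.2277, 0.30475)  len=1.0202
  (v0,v3,v2) [-++] → (-0.765, 0.2277, 0.30475)–(-0.765, 0.2277, -1.325)  len=1.6298
  (v2,v4,v0) [+--] → (-0.17595, 0.2277, -1.325)–(-0.765, 0.2277, -1.325)  len=0.5891
  (v1,v7,v3) [-++] → (0.17595, 0.2277, 1.325)–(-0.765, 0.2277, 1.325)  len=0.9409
  (v5,v7,v1) [-+-] → (0.765, 0.2277, 1.325)–(0.17595, 0.2277, 1.325)  len=0.5891
  (v6,v4,v2) [+-+] → (0.765, 0.2277, -1.325)–(-0.17595, 0.2277, -1.325)  len=0.9409
  (v6,v5,v4) [+--] → (0.765, 0.2277, -0.30475)–(0.765, 0.2277, -1.325)  len=1.0202
  (v7,v5,v6) [+-+] → (0.765, 0.2277, 1.325)–(0.765, 0.2277, -0.30475)  len=1.6298

Chained into 1 loop(s):
  loop 1: 8 segments, perimeter = 8.3600
Total perimeter = 8.360

loops=1 perimeter=8.360


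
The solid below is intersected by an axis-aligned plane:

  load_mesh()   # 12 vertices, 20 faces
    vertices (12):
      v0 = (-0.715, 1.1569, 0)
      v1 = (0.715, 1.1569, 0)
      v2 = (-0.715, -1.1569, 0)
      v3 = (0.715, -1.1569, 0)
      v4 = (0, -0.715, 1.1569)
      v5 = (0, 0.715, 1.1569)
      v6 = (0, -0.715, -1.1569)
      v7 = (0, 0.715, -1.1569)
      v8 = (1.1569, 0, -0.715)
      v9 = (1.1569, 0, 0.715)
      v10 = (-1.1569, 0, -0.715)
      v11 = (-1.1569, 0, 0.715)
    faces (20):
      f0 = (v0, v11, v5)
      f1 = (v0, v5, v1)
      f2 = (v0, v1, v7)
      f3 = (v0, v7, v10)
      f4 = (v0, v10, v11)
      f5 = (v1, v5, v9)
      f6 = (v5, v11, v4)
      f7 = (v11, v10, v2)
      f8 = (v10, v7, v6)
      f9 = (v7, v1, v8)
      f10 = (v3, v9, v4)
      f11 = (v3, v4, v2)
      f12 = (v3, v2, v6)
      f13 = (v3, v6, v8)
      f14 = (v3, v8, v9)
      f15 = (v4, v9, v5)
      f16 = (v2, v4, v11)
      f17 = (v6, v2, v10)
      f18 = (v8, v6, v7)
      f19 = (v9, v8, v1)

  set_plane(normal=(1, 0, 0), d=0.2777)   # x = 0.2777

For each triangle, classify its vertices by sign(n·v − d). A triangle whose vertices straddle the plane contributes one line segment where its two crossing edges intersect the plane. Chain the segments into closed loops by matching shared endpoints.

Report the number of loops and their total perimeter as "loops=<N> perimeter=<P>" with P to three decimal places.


loops=1 perimeter=7.145

Straddling triangles (10 of 20):
  (v0,v5,v1) [--+] → (0.2777, 0.88663, 0.70757)–(0.2777, 1.1569, 0)  len=0.7574
  (v0,v1,v7) [-+-] → (0.2777, 1.1569, 0)–(0.2777, 0.88663, -0.70757)  len=0.7574
  (v1,v5,v9) [+-+] → (0.2777, 0.88663, 0.70757)–(0.2777, 0.543373, 1.05083)  len=0.4854
  (v7,v1,v8) [-++] → (0.2777, 0.88663, -0.70757)–(0.2777, 0.543373, -1.05083)  len=0.4854
  (v3,v9,v4) [++-] → (0.2777, -0.543373, 1.05083)–(0.2777, -0.88663, 0.70757)  len=0.4854
  (v3,v4,v2) [+--] → (0.2777, -0.88663, 0.70757)–(0.2777, -1.1569, 0)  len=0.7574
  (v3,v2,v6) [+--] → (0.2777, -1.1569, 0)–(0.2777, -0.88663, -0.70757)  len=0.7574
  (v3,v6,v8) [+-+] → (0.2777, -0.88663, -0.70757)–(0.2777, -0.543373, -1.05083)  len=0.4854
  (v4,v9,v5) [-+-] → (0.2777, -0.543373, 1.05083)–(0.2777, 0.543373, 1.05083)  len=1.0867
  (v8,v6,v7) [+--] → (0.2777, -0.543373, -1.05083)–(0.2777, 0.543373, -1.05083)  len=1.0867

Chained into 1 loop(s):
  loop 1: 10 segments, perimeter = 7.1450
Total perimeter = 7.145


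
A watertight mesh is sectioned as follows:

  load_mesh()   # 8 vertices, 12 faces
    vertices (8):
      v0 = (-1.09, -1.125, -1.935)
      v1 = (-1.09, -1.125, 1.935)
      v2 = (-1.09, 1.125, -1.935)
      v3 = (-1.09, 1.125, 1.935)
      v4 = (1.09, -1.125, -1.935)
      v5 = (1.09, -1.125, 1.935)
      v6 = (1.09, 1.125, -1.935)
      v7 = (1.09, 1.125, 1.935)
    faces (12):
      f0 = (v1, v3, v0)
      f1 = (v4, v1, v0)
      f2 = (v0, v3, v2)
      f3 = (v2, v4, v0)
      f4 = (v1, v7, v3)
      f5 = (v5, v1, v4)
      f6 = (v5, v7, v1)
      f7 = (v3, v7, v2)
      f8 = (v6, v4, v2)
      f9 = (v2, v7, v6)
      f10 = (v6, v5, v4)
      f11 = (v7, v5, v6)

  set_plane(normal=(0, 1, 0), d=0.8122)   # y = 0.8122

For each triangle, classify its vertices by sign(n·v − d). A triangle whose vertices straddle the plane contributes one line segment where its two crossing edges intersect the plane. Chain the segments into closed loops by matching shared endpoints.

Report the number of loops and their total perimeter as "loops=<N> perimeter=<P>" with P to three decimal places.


loops=1 perimeter=12.100

Straddling triangles (8 of 12):
  (v1,v3,v0) [-+-] → (-1.09, 0.8122, 1.935)–(-1.09, 0.8122, 1.39698)  len=0.5380
  (v0,v3,v2) [-++] → (-1.09, 0.8122, 1.39698)–(-1.09, 0.8122, -1.935)  len=3.3320
  (v2,v4,v0) [+--] → (-0.786932, 0.8122, -1.935)–(-1.09, 0.8122, -1.935)  len=0.3031
  (v1,v7,v3) [-++] → (0.786932, 0.8122, 1.935)–(-1.09, 0.8122, 1.935)  len=1.8769
  (v5,v7,v1) [-+-] → (1.09, 0.8122, 1.935)–(0.786932, 0.8122, 1.935)  len=0.3031
  (v6,v4,v2) [+-+] → (1.09, 0.8122, -1.935)–(-0.786932, 0.8122, -1.935)  len=1.8769
  (v6,v5,v4) [+--] → (1.09, 0.8122, -1.39698)–(1.09, 0.8122, -1.935)  len=0.5380
  (v7,v5,v6) [+-+] → (1.09, 0.8122, 1.935)–(1.09, 0.8122, -1.39698)  len=3.3320

Chained into 1 loop(s):
  loop 1: 8 segments, perimeter = 12.1000
Total perimeter = 12.100


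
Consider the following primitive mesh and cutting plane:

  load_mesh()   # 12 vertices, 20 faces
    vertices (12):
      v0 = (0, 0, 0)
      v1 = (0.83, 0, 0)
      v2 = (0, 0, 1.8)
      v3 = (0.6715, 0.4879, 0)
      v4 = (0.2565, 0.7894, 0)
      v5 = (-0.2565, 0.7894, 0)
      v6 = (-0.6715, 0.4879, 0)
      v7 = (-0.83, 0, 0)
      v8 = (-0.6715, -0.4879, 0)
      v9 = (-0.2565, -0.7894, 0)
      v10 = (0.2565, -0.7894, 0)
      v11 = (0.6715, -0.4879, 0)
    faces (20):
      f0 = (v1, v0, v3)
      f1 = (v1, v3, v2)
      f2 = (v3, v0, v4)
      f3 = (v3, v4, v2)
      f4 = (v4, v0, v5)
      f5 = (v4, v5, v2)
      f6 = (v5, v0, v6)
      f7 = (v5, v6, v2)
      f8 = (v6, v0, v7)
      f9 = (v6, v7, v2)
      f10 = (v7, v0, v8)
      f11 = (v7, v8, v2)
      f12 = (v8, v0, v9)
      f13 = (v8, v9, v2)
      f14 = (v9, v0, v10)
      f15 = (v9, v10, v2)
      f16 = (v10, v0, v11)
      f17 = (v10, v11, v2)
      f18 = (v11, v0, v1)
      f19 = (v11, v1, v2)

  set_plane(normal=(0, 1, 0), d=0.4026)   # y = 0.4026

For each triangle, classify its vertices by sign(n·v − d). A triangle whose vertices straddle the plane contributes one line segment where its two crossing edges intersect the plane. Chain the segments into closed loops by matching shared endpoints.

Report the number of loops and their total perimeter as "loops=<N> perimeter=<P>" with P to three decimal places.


Straddling triangles (10 of 20):
  (v1,v0,v3) [--+] → (0.554101, 0.4026, 0)–(0.699211, 0.4026, 0)  len=0.1451
  (v1,v3,v2) [-+-] → (0.699211, 0.4026, 0)–(0.554101, 0.4026, 0.314696)  len=0.3465
  (v3,v0,v4) [+-+] → (0.554101, 0.4026, 0)–(0.130817, 0.4026, 0)  len=0.4233
  (v3,v4,v2) [++-] → (0.130817, 0.4026, 0.881986)–(0.554101, 0.4026, 0.314696)  len=0.7078
  (v4,v0,v5) [+-+] → (0.130817, 0.4026, 0)–(-0.130817, 0.4026, 0)  len=0.2616
  (v4,v5,v2) [++-] → (-0.130817, 0.4026, 0.881986)–(0.130817, 0.4026, 0.881986)  len=0.2616
  (v5,v0,v6) [+-+] → (-0.130817, 0.4026, 0)–(-0.554101, 0.4026, 0)  len=0.4233
  (v5,v6,v2) [++-] → (-0.554101, 0.4026, 0.314696)–(-0.130817, 0.4026, 0.881986)  len=0.7078
  (v6,v0,v7) [+--] → (-0.554101, 0.4026, 0)–(-0.699211, 0.4026, 0)  len=0.1451
  (v6,v7,v2) [+--] → (-0.699211, 0.4026, 0)–(-0.554101, 0.4026, 0.314696)  len=0.3465

Chained into 1 loop(s):
  loop 1: 10 segments, perimeter = 3.7687
Total perimeter = 3.769

loops=1 perimeter=3.769


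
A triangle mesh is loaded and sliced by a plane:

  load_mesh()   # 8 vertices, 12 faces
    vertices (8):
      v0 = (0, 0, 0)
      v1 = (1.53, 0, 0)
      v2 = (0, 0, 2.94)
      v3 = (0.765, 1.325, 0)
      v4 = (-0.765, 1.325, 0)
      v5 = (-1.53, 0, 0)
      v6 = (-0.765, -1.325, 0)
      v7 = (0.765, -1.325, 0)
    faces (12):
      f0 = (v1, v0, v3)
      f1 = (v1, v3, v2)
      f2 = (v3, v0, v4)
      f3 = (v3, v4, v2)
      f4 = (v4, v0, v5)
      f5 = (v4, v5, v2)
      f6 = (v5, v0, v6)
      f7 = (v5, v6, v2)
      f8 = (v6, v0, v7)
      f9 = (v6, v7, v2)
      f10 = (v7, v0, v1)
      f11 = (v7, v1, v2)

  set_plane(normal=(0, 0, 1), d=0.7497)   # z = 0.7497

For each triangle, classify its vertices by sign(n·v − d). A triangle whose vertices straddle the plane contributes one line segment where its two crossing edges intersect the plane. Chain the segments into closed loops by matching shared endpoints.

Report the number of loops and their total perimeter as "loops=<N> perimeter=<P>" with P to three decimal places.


loops=1 perimeter=6.839

Straddling triangles (6 of 12):
  (v1,v3,v2) [--+] → (0.569925, 0.987125, 0.7497)–(1.13985, 0, 0.7497)  len=1.1398
  (v3,v4,v2) [--+] → (-0.569925, 0.987125, 0.7497)–(0.569925, 0.987125, 0.7497)  len=1.1399
  (v4,v5,v2) [--+] → (-1.13985, 0, 0.7497)–(-0.569925, 0.987125, 0.7497)  len=1.1398
  (v5,v6,v2) [--+] → (-0.569925, -0.987125, 0.7497)–(-1.13985, 0, 0.7497)  len=1.1398
  (v6,v7,v2) [--+] → (0.569925, -0.987125, 0.7497)–(-0.569925, -0.987125, 0.7497)  len=1.1399
  (v7,v1,v2) [--+] → (1.13985, 0, 0.7497)–(0.569925, -0.987125, 0.7497)  len=1.1398

Chained into 1 loop(s):
  loop 1: 6 segments, perimeter = 6.8391
Total perimeter = 6.839


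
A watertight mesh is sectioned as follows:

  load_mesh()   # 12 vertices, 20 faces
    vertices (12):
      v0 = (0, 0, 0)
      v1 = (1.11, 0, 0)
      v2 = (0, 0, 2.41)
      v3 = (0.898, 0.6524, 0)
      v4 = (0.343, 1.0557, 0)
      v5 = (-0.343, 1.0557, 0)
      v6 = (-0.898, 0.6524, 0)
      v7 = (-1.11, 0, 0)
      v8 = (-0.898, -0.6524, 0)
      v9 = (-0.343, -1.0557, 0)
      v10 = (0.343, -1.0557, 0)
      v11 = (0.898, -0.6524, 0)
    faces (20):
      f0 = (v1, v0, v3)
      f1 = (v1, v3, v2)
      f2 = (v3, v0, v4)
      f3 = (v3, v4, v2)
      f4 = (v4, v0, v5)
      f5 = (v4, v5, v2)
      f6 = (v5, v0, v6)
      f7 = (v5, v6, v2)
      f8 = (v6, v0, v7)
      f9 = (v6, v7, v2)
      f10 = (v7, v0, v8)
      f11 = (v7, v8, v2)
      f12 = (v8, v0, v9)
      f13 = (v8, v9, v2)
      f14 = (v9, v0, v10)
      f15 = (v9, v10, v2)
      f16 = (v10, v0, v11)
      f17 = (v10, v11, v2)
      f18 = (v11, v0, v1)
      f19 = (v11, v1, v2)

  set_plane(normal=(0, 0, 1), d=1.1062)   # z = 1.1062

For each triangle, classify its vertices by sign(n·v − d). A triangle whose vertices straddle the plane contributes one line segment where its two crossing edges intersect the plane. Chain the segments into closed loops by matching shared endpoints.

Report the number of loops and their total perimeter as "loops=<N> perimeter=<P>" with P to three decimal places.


Straddling triangles (10 of 20):
  (v1,v3,v2) [--+] → (0.485814, 0.352946, 1.1062)–(0.600505, 0, 1.1062)  len=0.3711
  (v3,v4,v2) [--+] → (0.185562, 0.571129, 1.1062)–(0.485814, 0.352946, 1.1062)  len=0.3712
  (v4,v5,v2) [--+] → (-0.185562, 0.571129, 1.1062)–(0.185562, 0.571129, 1.1062)  len=0.3711
  (v5,v6,v2) [--+] → (-0.485814, 0.352946, 1.1062)–(-0.185562, 0.571129, 1.1062)  len=0.3712
  (v6,v7,v2) [--+] → (-0.600505, 0, 1.1062)–(-0.485814, 0.352946, 1.1062)  len=0.3711
  (v7,v8,v2) [--+] → (-0.485814, -0.352946, 1.1062)–(-0.600505, 0, 1.1062)  len=0.3711
  (v8,v9,v2) [--+] → (-0.185562, -0.571129, 1.1062)–(-0.485814, -0.352946, 1.1062)  len=0.3712
  (v9,v10,v2) [--+] → (0.185562, -0.571129, 1.1062)–(-0.185562, -0.571129, 1.1062)  len=0.3711
  (v10,v11,v2) [--+] → (0.485814, -0.352946, 1.1062)–(0.185562, -0.571129, 1.1062)  len=0.3712
  (v11,v1,v2) [--+] → (0.600505, 0, 1.1062)–(0.485814, -0.352946, 1.1062)  len=0.3711

Chained into 1 loop(s):
  loop 1: 10 segments, perimeter = 3.7113
Total perimeter = 3.711

loops=1 perimeter=3.711


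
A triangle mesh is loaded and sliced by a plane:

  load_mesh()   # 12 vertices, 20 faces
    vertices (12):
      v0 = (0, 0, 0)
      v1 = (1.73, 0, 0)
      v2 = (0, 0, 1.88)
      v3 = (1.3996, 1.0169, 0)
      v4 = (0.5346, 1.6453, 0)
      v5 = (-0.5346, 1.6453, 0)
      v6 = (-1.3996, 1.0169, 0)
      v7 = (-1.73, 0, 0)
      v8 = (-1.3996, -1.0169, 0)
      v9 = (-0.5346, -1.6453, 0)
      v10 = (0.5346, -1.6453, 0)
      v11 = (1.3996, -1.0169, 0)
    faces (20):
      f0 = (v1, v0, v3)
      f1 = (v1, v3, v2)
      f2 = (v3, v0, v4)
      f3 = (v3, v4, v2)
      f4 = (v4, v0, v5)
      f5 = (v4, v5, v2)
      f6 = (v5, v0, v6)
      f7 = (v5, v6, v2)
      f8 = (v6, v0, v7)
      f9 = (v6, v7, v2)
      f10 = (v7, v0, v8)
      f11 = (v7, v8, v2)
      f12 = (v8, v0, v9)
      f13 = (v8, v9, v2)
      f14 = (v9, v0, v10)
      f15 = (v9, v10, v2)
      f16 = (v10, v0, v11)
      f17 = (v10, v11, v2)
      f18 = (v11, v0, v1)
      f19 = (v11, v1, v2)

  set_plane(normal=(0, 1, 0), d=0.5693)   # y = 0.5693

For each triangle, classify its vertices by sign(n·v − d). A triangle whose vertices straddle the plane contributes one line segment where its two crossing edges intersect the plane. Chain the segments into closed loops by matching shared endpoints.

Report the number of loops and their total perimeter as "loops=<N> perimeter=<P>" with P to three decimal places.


loops=1 perimeter=7.151

Straddling triangles (10 of 20):
  (v1,v0,v3) [--+] → (0.78355, 0.5693, 0)–(1.54503, 0.5693, 0)  len=0.7615
  (v1,v3,v2) [-+-] → (1.54503, 0.5693, 0)–(0.78355, 0.5693, 0.827503)  len=1.1245
  (v3,v0,v4) [+-+] → (0.78355, 0.5693, 0)–(0.18498, 0.5693, 0)  len=0.5986
  (v3,v4,v2) [++-] → (0.18498, 0.5693, 1.22949)–(0.78355, 0.5693, 0.827503)  len=0.7210
  (v4,v0,v5) [+-+] → (0.18498, 0.5693, 0)–(-0.18498, 0.5693, 0)  len=0.3700
  (v4,v5,v2) [++-] → (-0.18498, 0.5693, 1.22949)–(0.18498, 0.5693, 1.22949)  len=0.3700
  (v5,v0,v6) [+-+] → (-0.18498, 0.5693, 0)–(-0.78355, 0.5693, 0)  len=0.5986
  (v5,v6,v2) [++-] → (-0.78355, 0.5693, 0.827503)–(-0.18498, 0.5693, 1.22949)  len=0.7210
  (v6,v0,v7) [+--] → (-0.78355, 0.5693, 0)–(-1.54503, 0.5693, 0)  len=0.7615
  (v6,v7,v2) [+--] → (-1.54503, 0.5693, 0)–(-0.78355, 0.5693, 0.827503)  len=1.1245

Chained into 1 loop(s):
  loop 1: 10 segments, perimeter = 7.1512
Total perimeter = 7.151


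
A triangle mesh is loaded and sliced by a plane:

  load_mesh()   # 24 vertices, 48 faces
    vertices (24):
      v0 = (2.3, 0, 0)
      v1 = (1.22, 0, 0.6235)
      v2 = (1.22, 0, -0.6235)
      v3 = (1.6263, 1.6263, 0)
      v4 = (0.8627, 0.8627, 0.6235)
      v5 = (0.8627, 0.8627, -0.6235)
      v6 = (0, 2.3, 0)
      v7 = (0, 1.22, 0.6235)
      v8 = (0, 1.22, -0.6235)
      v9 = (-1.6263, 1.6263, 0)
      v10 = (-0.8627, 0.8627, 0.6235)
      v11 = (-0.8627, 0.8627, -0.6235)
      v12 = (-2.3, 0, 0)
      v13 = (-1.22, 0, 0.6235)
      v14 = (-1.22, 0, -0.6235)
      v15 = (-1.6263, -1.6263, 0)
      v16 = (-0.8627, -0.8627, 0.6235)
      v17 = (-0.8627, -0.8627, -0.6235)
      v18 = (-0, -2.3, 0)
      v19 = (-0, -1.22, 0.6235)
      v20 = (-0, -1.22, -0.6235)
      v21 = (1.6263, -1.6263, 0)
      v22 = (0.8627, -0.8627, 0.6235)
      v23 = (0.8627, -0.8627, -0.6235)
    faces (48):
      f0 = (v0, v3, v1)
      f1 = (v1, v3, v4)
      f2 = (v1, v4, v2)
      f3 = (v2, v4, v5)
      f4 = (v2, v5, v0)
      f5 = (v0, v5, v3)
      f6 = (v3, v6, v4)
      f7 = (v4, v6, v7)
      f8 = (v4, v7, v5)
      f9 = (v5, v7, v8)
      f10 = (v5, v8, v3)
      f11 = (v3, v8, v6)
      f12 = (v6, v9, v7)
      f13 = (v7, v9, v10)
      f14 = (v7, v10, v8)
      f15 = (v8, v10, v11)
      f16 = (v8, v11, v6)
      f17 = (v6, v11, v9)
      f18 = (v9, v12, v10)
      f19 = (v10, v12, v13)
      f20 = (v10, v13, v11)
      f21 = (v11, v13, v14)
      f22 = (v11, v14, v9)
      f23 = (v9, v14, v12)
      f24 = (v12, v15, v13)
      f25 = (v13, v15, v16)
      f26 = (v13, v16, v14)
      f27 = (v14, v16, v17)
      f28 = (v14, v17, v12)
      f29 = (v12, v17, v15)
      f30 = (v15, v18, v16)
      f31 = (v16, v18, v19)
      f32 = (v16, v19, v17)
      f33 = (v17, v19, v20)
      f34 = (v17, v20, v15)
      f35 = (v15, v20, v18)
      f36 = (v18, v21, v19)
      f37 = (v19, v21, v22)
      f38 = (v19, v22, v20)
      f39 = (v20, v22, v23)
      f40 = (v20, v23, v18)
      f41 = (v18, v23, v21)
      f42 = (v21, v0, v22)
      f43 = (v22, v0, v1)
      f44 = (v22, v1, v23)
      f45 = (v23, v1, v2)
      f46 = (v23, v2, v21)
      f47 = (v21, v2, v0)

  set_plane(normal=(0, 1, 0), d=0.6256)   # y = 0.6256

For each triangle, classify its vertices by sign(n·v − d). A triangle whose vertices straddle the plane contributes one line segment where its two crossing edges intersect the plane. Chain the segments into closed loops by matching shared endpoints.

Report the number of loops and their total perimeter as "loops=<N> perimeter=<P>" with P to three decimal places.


Straddling triangles (12 of 48):
  (v0,v3,v1) [-+-] → (2.04084, 0.6256, 0)–(1.37629, 0.6256, 0.383654)  len=0.7673
  (v1,v3,v4) [-++] → (1.37629, 0.6256, 0.383654)–(0.960898, 0.6256, 0.6235)  len=0.4797
  (v1,v4,v2) [-+-] → (0.960898, 0.6256, 0.6235)–(0.960898, 0.6256, 0.280781)  len=0.3427
  (v2,v4,v5) [-++] → (0.960898, 0.6256, 0.280781)–(0.960898, 0.6256, -0.6235)  len=0.9043
  (v2,v5,v0) [-+-] → (0.960898, 0.6256, -0.6235)–(1.25772, 0.6256, -0.45214)  len=0.3427
  (v0,v5,v3) [-++] → (1.25772, 0.6256, -0.45214)–(2.04084, 0.6256, 0)  len=0.9043
  (v9,v12,v10) [+-+] → (-2.04084, 0.6256, 0)–(-1.25772, 0.6256, 0.45214)  len=0.9043
  (v10,v12,v13) [+--] → (-1.25772, 0.6256, 0.45214)–(-0.960898, 0.6256, 0.6235)  len=0.3427
  (v10,v13,v11) [+-+] → (-0.960898, 0.6256, 0.6235)–(-0.960898, 0.6256, -0.280781)  len=0.9043
  (v11,v13,v14) [+--] → (-0.960898, 0.6256, -0.280781)–(-0.960898, 0.6256, -0.6235)  len=0.3427
  (v11,v14,v9) [+-+] → (-0.960898, 0.6256, -0.6235)–(-1.37629, 0.6256, -0.383654)  len=0.4797
  (v9,v14,v12) [+--] → (-1.37629, 0.6256, -0.383654)–(-2.04084, 0.6256, 0)  len=0.7673

Chained into 2 loop(s):
  loop 1: 6 segments, perimeter = 3.7410
  loop 2: 6 segments, perimeter = 3.7410
Total perimeter = 7.482

loops=2 perimeter=7.482


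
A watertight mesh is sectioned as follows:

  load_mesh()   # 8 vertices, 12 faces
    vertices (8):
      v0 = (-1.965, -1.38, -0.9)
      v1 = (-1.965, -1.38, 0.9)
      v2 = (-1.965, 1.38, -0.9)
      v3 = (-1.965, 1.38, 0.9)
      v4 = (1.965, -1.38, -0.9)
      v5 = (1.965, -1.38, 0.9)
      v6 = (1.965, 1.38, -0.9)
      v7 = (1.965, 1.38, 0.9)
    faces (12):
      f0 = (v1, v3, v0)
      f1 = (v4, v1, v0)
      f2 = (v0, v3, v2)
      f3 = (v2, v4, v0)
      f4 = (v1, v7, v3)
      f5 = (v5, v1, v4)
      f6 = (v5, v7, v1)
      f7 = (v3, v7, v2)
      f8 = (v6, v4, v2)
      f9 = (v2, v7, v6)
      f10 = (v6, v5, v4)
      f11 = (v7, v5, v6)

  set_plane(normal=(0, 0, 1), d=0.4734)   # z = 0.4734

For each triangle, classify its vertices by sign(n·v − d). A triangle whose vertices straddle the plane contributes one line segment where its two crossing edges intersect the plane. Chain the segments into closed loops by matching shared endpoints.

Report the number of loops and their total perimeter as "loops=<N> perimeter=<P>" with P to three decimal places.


loops=1 perimeter=13.380

Straddling triangles (8 of 12):
  (v1,v3,v0) [++-] → (-1.965, 0.72588, 0.4734)–(-1.965, -1.38, 0.4734)  len=2.1059
  (v4,v1,v0) [-+-] → (-1.03359, -1.38, 0.4734)–(-1.965, -1.38, 0.4734)  len=0.9314
  (v0,v3,v2) [-+-] → (-1.965, 0.72588, 0.4734)–(-1.965, 1.38, 0.4734)  len=0.6541
  (v5,v1,v4) [++-] → (-1.03359, -1.38, 0.4734)–(1.965, -1.38, 0.4734)  len=2.9986
  (v3,v7,v2) [++-] → (1.03359, 1.38, 0.4734)–(-1.965, 1.38, 0.4734)  len=2.9986
  (v2,v7,v6) [-+-] → (1.03359, 1.38, 0.4734)–(1.965, 1.38, 0.4734)  len=0.9314
  (v6,v5,v4) [-+-] → (1.965, -0.72588, 0.4734)–(1.965, -1.38, 0.4734)  len=0.6541
  (v7,v5,v6) [++-] → (1.965, -0.72588, 0.4734)–(1.965, 1.38, 0.4734)  len=2.1059

Chained into 1 loop(s):
  loop 1: 8 segments, perimeter = 13.3800
Total perimeter = 13.380


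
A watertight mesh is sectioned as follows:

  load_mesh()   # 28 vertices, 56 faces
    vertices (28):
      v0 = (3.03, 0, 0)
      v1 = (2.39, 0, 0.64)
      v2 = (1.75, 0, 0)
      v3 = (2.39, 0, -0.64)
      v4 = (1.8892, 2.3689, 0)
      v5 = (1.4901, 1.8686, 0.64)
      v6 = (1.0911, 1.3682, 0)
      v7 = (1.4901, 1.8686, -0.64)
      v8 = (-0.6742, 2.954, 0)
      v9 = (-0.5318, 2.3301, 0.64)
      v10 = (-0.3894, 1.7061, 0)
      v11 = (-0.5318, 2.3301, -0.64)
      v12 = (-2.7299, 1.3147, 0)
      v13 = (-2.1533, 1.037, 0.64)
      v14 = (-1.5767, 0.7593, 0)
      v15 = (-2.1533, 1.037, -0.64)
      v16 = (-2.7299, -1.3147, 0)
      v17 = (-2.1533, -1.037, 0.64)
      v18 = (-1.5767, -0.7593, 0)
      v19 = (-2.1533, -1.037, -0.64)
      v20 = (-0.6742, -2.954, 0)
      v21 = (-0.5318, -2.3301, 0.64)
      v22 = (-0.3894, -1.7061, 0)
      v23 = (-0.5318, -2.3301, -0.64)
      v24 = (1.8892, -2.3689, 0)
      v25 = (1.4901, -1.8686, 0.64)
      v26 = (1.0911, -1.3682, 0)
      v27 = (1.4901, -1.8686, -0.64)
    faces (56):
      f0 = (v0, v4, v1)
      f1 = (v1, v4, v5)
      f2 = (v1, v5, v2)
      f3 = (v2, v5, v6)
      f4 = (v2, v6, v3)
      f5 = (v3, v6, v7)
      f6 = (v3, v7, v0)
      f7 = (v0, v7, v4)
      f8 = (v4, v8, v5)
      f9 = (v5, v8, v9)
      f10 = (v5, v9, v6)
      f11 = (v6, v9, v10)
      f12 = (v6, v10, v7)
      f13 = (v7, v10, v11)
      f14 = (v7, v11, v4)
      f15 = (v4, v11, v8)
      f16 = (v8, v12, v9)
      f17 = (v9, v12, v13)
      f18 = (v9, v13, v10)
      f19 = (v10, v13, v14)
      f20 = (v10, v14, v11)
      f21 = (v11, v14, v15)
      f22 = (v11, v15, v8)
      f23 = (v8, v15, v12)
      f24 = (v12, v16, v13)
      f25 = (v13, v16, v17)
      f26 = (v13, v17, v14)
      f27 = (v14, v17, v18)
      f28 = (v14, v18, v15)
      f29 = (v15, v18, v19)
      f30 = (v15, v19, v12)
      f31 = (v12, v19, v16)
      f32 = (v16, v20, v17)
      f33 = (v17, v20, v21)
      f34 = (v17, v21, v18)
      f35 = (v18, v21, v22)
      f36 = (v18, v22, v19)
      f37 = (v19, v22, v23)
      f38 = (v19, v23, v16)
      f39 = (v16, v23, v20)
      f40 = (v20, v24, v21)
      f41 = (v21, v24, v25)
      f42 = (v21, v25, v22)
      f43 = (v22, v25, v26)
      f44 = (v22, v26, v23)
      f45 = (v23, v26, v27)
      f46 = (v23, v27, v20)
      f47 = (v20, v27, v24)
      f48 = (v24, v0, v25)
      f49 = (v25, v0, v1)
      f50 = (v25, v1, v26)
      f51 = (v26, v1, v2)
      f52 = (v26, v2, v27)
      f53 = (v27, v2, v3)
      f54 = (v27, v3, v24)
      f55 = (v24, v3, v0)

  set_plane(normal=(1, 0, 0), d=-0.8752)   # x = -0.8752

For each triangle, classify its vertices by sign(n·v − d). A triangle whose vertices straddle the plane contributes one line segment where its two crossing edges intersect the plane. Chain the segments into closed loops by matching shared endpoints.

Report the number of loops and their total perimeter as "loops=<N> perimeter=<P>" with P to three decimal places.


Straddling triangles (16 of 56):
  (v8,v12,v9) [+-+] → (-0.8752, 2.79371, 0)–(-0.8752, 2.17147, 0.540015)  len=0.8239
  (v9,v12,v13) [+--] → (-0.8752, 2.17147, 0.540015)–(-0.8752, 2.05625, 0.64)  len=0.1526
  (v9,v13,v10) [+-+] → (-0.8752, 2.05625, 0.64)–(-0.8752, 1.52182, 0.176264)  len=0.7076
  (v10,v13,v14) [+--] → (-0.8752, 1.52182, 0.176264)–(-0.8752, 1.3187, 0)  len=0.2689
  (v10,v14,v11) [+-+] → (-0.8752, 1.3187, 0)–(-0.8752, 1.81387, -0.429668)  len=0.6556
  (v11,v14,v15) [+--] → (-0.8752, 1.81387, -0.429668)–(-0.8752, 2.05625, -0.64)  len=0.3209
  (v11,v15,v8) [+-+] → (-0.8752, 2.05625, -0.64)–(-0.8752, 2.69349, -0.0869718)  len=0.8438
  (v8,v15,v12) [+--] → (-0.8752, 2.69349, -0.0869718)–(-0.8752, 2.79371, 0)  len=0.1327
  (v16,v20,v17) [-+-] → (-0.8752, -2.79371, 0)–(-0.8752, -2.69349, 0.0869718)  len=0.1327
  (v17,v20,v21) [-++] → (-0.8752, -2.69349, 0.0869718)–(-0.8752, -2.05625, 0.64)  len=0.8438
  (v17,v21,v18) [-+-] → (-0.8752, -2.05625, 0.64)–(-0.8752, -1.81387, 0.429668)  len=0.3209
  (v18,v21,v22) [-++] → (-0.8752, -1.81387, 0.429668)–(-0.8752, -1.3187, 0)  len=0.6556
  (v18,v22,v19) [-+-] → (-0.8752, -1.3187, 0)–(-0.8752, -1.52182, -0.176264)  len=0.2689
  (v19,v22,v23) [-++] → (-0.8752, -1.52182, -0.176264)–(-0.8752, -2.05625, -0.64)  len=0.7076
  (v19,v23,v16) [-+-] → (-0.8752, -2.05625, -0.64)–(-0.8752, -2.17147, -0.540015)  len=0.1526
  (v16,v23,v20) [-++] → (-0.8752, -2.17147, -0.540015)–(-0.8752, -2.79371, 0)  len=0.8239

Chained into 2 loop(s):
  loop 1: 8 segments, perimeter = 3.9059
  loop 2: 8 segments, perimeter = 3.9059
Total perimeter = 7.812

loops=2 perimeter=7.812


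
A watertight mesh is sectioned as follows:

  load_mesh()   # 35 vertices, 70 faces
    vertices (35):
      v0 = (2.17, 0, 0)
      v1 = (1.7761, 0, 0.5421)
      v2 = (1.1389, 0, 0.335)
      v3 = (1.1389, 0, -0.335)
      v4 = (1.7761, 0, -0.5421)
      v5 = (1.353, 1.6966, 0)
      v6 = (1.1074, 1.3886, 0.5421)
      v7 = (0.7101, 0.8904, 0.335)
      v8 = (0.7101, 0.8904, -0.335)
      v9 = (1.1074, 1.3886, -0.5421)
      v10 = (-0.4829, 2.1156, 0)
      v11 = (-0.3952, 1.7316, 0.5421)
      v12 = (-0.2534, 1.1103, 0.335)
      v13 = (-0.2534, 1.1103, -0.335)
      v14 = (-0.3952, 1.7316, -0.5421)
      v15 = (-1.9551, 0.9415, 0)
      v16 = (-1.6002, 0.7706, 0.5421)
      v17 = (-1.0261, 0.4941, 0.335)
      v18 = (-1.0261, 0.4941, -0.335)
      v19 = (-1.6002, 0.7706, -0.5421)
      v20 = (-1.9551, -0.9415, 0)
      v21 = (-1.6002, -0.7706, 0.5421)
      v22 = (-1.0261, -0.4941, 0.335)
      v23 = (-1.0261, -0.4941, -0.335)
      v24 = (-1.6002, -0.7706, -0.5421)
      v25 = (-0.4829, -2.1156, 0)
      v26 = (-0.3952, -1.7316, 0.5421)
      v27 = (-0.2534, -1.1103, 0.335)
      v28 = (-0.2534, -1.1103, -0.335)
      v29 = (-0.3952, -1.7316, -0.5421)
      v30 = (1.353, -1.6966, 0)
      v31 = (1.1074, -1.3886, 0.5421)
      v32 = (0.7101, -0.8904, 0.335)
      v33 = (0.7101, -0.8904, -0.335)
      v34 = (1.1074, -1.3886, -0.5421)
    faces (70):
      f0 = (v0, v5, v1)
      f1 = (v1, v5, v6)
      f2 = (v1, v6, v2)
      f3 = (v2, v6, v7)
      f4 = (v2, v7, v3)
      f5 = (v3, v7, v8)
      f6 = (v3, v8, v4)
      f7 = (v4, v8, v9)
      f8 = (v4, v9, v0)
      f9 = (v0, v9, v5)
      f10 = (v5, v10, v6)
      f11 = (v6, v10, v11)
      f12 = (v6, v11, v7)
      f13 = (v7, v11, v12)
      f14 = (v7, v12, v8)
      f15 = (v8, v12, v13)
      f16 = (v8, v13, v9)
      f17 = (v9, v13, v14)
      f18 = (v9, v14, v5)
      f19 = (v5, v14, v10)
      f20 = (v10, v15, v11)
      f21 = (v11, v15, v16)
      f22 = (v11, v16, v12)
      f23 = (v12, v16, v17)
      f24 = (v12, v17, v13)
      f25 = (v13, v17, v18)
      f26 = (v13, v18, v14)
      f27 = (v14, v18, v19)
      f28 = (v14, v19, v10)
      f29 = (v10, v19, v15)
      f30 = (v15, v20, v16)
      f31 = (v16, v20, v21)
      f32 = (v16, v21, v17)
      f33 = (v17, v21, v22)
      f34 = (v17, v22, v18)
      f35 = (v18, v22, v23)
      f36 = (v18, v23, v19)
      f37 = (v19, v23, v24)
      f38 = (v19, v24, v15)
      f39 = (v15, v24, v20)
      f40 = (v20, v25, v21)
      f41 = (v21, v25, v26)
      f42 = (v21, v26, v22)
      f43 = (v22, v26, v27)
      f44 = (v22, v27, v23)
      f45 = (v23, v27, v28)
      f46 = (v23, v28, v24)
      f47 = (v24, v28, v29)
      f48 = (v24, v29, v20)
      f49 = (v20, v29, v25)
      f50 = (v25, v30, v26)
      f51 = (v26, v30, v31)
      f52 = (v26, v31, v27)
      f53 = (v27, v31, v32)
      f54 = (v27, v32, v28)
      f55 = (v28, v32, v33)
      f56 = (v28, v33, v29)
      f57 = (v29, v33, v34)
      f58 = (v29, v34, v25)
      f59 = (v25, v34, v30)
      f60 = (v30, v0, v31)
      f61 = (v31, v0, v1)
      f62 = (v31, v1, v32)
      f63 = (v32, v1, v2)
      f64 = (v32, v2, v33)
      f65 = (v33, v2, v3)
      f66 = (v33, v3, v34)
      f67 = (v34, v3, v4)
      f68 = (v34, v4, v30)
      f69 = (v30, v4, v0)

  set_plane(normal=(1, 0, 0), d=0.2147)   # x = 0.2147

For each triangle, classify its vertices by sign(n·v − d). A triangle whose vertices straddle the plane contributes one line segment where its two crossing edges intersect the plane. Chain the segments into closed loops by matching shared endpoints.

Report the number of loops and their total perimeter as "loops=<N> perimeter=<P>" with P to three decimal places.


Straddling triangles (20 of 70):
  (v5,v10,v6) [+-+] → (0.2147, 1.95639, 0)–(0.2147, 1.79669, 0.237797)  len=0.2864
  (v6,v10,v11) [+--] → (0.2147, 1.79669, 0.237797)–(0.2147, 1.59238, 0.5421)  len=0.3665
  (v6,v11,v7) [+-+] → (0.2147, 1.59238, 0.5421)–(0.2147, 1.26743, 0.427823)  len=0.3445
  (v7,v11,v12) [+--] → (0.2147, 1.26743, 0.427823)–(0.2147, 1.00347, 0.335)  len=0.2798
  (v7,v12,v8) [+-+] → (0.2147, 1.00347, 0.335)–(0.2147, 1.00347, 0.00949196)  len=0.3255
  (v8,v12,v13) [+--] → (0.2147, 1.00347, 0.00949196)–(0.2147, 1.00347, -0.335)  len=0.3445
  (v8,v13,v9) [+-+] → (0.2147, 1.00347, -0.335)–(0.2147, 1.20603, -0.40624)  len=0.2147
  (v9,v13,v14) [+--] → (0.2147, 1.20603, -0.40624)–(0.2147, 1.59238, -0.5421)  len=0.4095
  (v9,v14,v5) [+-+] → (0.2147, 1.59238, -0.5421)–(0.2147, 1.71939, -0.352976)  len=0.2278
  (v5,v14,v10) [+--] → (0.2147, 1.71939, -0.352976)–(0.2147, 1.95639, 0)  len=0.4252
  (v25,v30,v26) [-+-] → (0.2147, -1.95639, 0)–(0.2147, -1.71939, 0.352976)  len=0.4252
  (v26,v30,v31) [-++] → (0.2147, -1.71939, 0.352976)–(0.2147, -1.59238, 0.5421)  len=0.2278
  (v26,v31,v27) [-+-] → (0.2147, -1.59238, 0.5421)–(0.2147, -1.20603, 0.40624)  len=0.4095
  (v27,v31,v32) [-++] → (0.2147, -1.20603, 0.40624)–(0.2147, -1.00347, 0.335)  len=0.2147
  (v27,v32,v28) [-+-] → (0.2147, -1.00347, 0.335)–(0.2147, -1.00347, -0.00949196)  len=0.3445
  (v28,v32,v33) [-++] → (0.2147, -1.00347, -0.00949196)–(0.2147, -1.00347, -0.335)  len=0.3255
  (v28,v33,v29) [-+-] → (0.2147, -1.00347, -0.335)–(0.2147, -1.26743, -0.427823)  len=0.2798
  (v29,v33,v34) [-++] → (0.2147, -1.26743, -0.427823)–(0.2147, -1.59238, -0.5421)  len=0.3445
  (v29,v34,v25) [-+-] → (0.2147, -1.59238, -0.5421)–(0.2147, -1.79669, -0.237797)  len=0.3665
  (v25,v34,v30) [-++] → (0.2147, -1.79669, -0.237797)–(0.2147, -1.95639, 0)  len=0.2864

Chained into 2 loop(s):
  loop 1: 10 segments, perimeter = 3.2245
  loop 2: 10 segments, perimeter = 3.2245
Total perimeter = 6.449

loops=2 perimeter=6.449
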